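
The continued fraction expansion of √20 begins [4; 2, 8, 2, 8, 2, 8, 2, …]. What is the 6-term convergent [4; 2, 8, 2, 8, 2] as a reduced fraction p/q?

2889/646

Collapse the nested fraction from the inside out:
Start with 2.
8 + 1/(2/1) = 8 + 1/2 = 17/2
2 + 1/(17/2) = 2 + 2/17 = 36/17
8 + 1/(36/17) = 8 + 17/36 = 305/36
2 + 1/(305/36) = 2 + 36/305 = 646/305
4 + 1/(646/305) = 4 + 305/646 = 2889/646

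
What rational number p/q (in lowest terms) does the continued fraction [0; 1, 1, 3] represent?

Work from the innermost term outward:
Start with 3.
1 + 1/(3/1) = 1 + 1/3 = 4/3
1 + 1/(4/3) = 1 + 3/4 = 7/4
0 + 1/(7/4) = 0 + 4/7 = 4/7

4/7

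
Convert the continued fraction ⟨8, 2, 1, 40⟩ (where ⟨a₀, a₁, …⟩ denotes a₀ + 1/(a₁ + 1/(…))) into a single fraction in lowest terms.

a_0 = 8: 8/1
a_1 = 2: 17/2
a_2 = 1: 25/3
a_3 = 40: 1017/122

1017/122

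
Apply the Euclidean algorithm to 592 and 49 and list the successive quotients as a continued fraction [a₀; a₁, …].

Run the Euclidean algorithm, recording each quotient:
592 ÷ 49 → quotient 12, remainder 4
49 ÷ 4 → quotient 12, remainder 1
4 ÷ 1 → quotient 4, remainder 0

[12; 12, 4]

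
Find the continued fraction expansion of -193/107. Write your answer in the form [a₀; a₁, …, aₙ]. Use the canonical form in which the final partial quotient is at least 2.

[-2; 5, 10, 2]

Repeatedly divide and take the remainder:
-193 ÷ 107 → quotient -2, remainder 21
107 ÷ 21 → quotient 5, remainder 2
21 ÷ 2 → quotient 10, remainder 1
2 ÷ 1 → quotient 2, remainder 0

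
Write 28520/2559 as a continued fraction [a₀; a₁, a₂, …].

[11; 6, 1, 8, 1, 3, 4, 2]

28520 ÷ 2559 → quotient 11, remainder 371
2559 ÷ 371 → quotient 6, remainder 333
371 ÷ 333 → quotient 1, remainder 38
333 ÷ 38 → quotient 8, remainder 29
38 ÷ 29 → quotient 1, remainder 9
29 ÷ 9 → quotient 3, remainder 2
9 ÷ 2 → quotient 4, remainder 1
2 ÷ 1 → quotient 2, remainder 0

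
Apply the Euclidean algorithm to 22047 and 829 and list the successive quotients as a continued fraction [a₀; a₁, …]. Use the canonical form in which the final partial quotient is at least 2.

[26; 1, 1, 2, 7, 7, 3]

Apply division with remainder until the remainder is 0:
⌊22047/829⌋ = 26, remainder 493
⌊829/493⌋ = 1, remainder 336
⌊493/336⌋ = 1, remainder 157
⌊336/157⌋ = 2, remainder 22
⌊157/22⌋ = 7, remainder 3
⌊22/3⌋ = 7, remainder 1
⌊3/1⌋ = 3, remainder 0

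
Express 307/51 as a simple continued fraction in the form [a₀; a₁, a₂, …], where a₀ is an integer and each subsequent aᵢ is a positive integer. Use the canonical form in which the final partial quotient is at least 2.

[6; 51]

307 ÷ 51 → quotient 6, remainder 1
51 ÷ 1 → quotient 51, remainder 0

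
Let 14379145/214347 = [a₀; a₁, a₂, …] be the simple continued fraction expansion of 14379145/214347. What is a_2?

14379145 ÷ 214347 → quotient 67, remainder 17896
214347 ÷ 17896 → quotient 11, remainder 17491
17896 ÷ 17491 → quotient 1, remainder 405

1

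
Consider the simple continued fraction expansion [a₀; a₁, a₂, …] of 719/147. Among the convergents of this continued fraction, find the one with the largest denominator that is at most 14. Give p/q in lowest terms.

44/9

a_0 = 4: 4/1  (≤ bound)
a_1 = 1: 5/1  (≤ bound)
a_2 = 8: 44/9  (≤ bound)
a_3 = 5: 225/46  (> 14, stop)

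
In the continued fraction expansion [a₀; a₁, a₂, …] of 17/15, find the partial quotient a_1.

7

Run the Euclidean algorithm, recording each quotient:
⌊17/15⌋ = 1, remainder 2
⌊15/2⌋ = 7, remainder 1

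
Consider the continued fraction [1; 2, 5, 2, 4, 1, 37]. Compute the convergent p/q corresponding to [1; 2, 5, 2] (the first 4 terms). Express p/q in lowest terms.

35/24

a_0 = 1: 1/1
a_1 = 2: 3/2
a_2 = 5: 16/11
a_3 = 2: 35/24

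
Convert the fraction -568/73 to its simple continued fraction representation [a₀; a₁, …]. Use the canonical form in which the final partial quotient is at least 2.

Run the Euclidean algorithm, recording each quotient:
-568 ÷ 73 → quotient -8, remainder 16
73 ÷ 16 → quotient 4, remainder 9
16 ÷ 9 → quotient 1, remainder 7
9 ÷ 7 → quotient 1, remainder 2
7 ÷ 2 → quotient 3, remainder 1
2 ÷ 1 → quotient 2, remainder 0

[-8; 4, 1, 1, 3, 2]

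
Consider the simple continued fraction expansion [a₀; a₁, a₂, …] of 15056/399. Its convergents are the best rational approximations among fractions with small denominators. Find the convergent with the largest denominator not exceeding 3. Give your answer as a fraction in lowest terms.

a_0 = 37: 37/1  (≤ bound)
a_1 = 1: 38/1  (≤ bound)
a_2 = 2: 113/3  (≤ bound)
a_3 = 1: 151/4  (> 3, stop)

113/3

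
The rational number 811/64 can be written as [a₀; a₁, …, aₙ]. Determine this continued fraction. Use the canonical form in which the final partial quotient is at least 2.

[12; 1, 2, 21]

Run the Euclidean algorithm, recording each quotient:
⌊811/64⌋ = 12, remainder 43
⌊64/43⌋ = 1, remainder 21
⌊43/21⌋ = 2, remainder 1
⌊21/1⌋ = 21, remainder 0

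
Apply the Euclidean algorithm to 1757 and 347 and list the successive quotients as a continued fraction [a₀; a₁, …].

[5; 15, 1, 3, 2, 2]

Run the Euclidean algorithm, recording each quotient:
1757 = 5·347 + 22, so a_0 = 5
347 = 15·22 + 17, so a_1 = 15
22 = 1·17 + 5, so a_2 = 1
17 = 3·5 + 2, so a_3 = 3
5 = 2·2 + 1, so a_4 = 2
2 = 2·1 + 0, so a_5 = 2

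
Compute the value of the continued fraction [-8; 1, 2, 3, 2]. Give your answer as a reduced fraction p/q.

-168/23

Compute successive convergents:
a_0 = -8: -8/1
a_1 = 1: -7/1
a_2 = 2: -22/3
a_3 = 3: -73/10
a_4 = 2: -168/23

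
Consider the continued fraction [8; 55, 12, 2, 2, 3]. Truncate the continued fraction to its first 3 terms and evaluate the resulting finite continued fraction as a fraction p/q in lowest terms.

5300/661

Compute successive convergents:
a_0 = 8: 8/1
a_1 = 55: 441/55
a_2 = 12: 5300/661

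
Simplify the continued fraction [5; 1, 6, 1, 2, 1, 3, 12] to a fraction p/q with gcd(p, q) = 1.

8354/1423

a_0 = 5: 5/1
a_1 = 1: 6/1
a_2 = 6: 41/7
a_3 = 1: 47/8
a_4 = 2: 135/23
a_5 = 1: 182/31
a_6 = 3: 681/116
a_7 = 12: 8354/1423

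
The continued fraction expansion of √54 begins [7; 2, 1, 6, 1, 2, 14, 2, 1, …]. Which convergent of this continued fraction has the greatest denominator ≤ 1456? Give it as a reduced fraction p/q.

6959/947

List convergents until the denominator exceeds the bound:
a_0 = 7: 7/1  (≤ bound)
a_1 = 2: 15/2  (≤ bound)
a_2 = 1: 22/3  (≤ bound)
a_3 = 6: 147/20  (≤ bound)
a_4 = 1: 169/23  (≤ bound)
a_5 = 2: 485/66  (≤ bound)
a_6 = 14: 6959/947  (≤ bound)
a_7 = 2: 14403/1960  (> 1456, stop)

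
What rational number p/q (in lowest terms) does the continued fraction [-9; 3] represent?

a_0 = -9: -9/1
a_1 = 3: -26/3

-26/3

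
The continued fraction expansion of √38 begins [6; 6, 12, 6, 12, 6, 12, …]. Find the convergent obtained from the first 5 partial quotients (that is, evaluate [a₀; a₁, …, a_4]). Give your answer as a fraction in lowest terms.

33294/5401

Start with 12.
6 + 1/(12/1) = 6 + 1/12 = 73/12
12 + 1/(73/12) = 12 + 12/73 = 888/73
6 + 1/(888/73) = 6 + 73/888 = 5401/888
6 + 1/(5401/888) = 6 + 888/5401 = 33294/5401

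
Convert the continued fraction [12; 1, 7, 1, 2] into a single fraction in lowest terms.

Use the convergent recurrence hₖ = aₖ·hₖ₋₁ + hₖ₋₂ (and likewise for the denominators kₖ):
a_0 = 12: 12/1
a_1 = 1: 13/1
a_2 = 7: 103/8
a_3 = 1: 116/9
a_4 = 2: 335/26

335/26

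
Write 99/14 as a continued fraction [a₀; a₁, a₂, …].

Apply division with remainder until the remainder is 0:
99 = 7·14 + 1, so a_0 = 7
14 = 14·1 + 0, so a_1 = 14

[7; 14]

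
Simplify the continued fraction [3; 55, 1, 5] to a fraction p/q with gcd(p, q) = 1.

1011/335

a_0 = 3: 3/1
a_1 = 55: 166/55
a_2 = 1: 169/56
a_3 = 5: 1011/335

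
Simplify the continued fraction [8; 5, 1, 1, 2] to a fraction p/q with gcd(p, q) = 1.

Work from the innermost term outward:
Start with 2.
1 + 1/(2/1) = 1 + 1/2 = 3/2
1 + 1/(3/2) = 1 + 2/3 = 5/3
5 + 1/(5/3) = 5 + 3/5 = 28/5
8 + 1/(28/5) = 8 + 5/28 = 229/28

229/28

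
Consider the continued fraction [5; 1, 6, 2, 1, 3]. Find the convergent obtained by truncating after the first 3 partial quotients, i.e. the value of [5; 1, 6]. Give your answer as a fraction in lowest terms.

41/7

Start with 6.
1 + 1/(6/1) = 1 + 1/6 = 7/6
5 + 1/(7/6) = 5 + 6/7 = 41/7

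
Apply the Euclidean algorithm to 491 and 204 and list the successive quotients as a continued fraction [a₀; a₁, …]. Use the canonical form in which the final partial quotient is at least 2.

[2; 2, 2, 5, 2, 3]

491 ÷ 204 → quotient 2, remainder 83
204 ÷ 83 → quotient 2, remainder 38
83 ÷ 38 → quotient 2, remainder 7
38 ÷ 7 → quotient 5, remainder 3
7 ÷ 3 → quotient 2, remainder 1
3 ÷ 1 → quotient 3, remainder 0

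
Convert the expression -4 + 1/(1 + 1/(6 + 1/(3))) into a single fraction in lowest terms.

-69/22

Starting at the tail and folding back:
Start with 3.
6 + 1/(3/1) = 6 + 1/3 = 19/3
1 + 1/(19/3) = 1 + 3/19 = 22/19
-4 + 1/(22/19) = -4 + 19/22 = -69/22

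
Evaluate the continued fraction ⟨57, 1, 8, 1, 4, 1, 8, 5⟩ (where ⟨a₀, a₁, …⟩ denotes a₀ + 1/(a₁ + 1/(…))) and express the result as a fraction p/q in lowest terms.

154241/2664

a_0 = 57: 57/1
a_1 = 1: 58/1
a_2 = 8: 521/9
a_3 = 1: 579/10
a_4 = 4: 2837/49
a_5 = 1: 3416/59
a_6 = 8: 30165/521
a_7 = 5: 154241/2664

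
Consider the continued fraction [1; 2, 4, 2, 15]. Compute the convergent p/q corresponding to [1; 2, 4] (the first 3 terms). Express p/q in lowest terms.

13/9

Starting at the tail and folding back:
Start with 4.
2 + 1/(4/1) = 2 + 1/4 = 9/4
1 + 1/(9/4) = 1 + 4/9 = 13/9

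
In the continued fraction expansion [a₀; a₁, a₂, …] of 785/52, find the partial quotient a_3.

⌊785/52⌋ = 15, remainder 5
⌊52/5⌋ = 10, remainder 2
⌊5/2⌋ = 2, remainder 1
⌊2/1⌋ = 2, remainder 0

2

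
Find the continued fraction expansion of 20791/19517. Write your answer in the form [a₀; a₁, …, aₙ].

⌊20791/19517⌋ = 1, remainder 1274
⌊19517/1274⌋ = 15, remainder 407
⌊1274/407⌋ = 3, remainder 53
⌊407/53⌋ = 7, remainder 36
⌊53/36⌋ = 1, remainder 17
⌊36/17⌋ = 2, remainder 2
⌊17/2⌋ = 8, remainder 1
⌊2/1⌋ = 2, remainder 0

[1; 15, 3, 7, 1, 2, 8, 2]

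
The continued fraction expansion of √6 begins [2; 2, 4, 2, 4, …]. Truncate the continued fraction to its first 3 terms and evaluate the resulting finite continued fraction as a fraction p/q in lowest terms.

Compute successive convergents:
a_0 = 2: 2/1
a_1 = 2: 5/2
a_2 = 4: 22/9

22/9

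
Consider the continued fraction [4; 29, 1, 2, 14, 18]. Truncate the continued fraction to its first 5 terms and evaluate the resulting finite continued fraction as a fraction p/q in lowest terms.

Compute successive convergents:
a_0 = 4: 4/1
a_1 = 29: 117/29
a_2 = 1: 121/30
a_3 = 2: 359/89
a_4 = 14: 5147/1276

5147/1276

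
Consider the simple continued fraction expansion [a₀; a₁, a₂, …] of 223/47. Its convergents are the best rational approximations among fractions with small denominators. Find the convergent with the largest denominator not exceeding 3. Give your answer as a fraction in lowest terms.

14/3

List convergents until the denominator exceeds the bound:
a_0 = 4: 4/1  (≤ bound)
a_1 = 1: 5/1  (≤ bound)
a_2 = 2: 14/3  (≤ bound)
a_3 = 1: 19/4  (> 3, stop)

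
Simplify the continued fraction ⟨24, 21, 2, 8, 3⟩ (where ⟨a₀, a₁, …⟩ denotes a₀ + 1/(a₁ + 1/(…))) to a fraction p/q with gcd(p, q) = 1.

a_0 = 24: 24/1
a_1 = 21: 505/21
a_2 = 2: 1034/43
a_3 = 8: 8777/365
a_4 = 3: 27365/1138

27365/1138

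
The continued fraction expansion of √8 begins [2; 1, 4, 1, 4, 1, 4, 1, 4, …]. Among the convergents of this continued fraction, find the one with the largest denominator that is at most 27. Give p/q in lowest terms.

a_0 = 2: 2/1  (≤ bound)
a_1 = 1: 3/1  (≤ bound)
a_2 = 4: 14/5  (≤ bound)
a_3 = 1: 17/6  (≤ bound)
a_4 = 4: 82/29  (> 27, stop)

17/6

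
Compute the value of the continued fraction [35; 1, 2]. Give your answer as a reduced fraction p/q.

Start with 2.
1 + 1/(2/1) = 1 + 1/2 = 3/2
35 + 1/(3/2) = 35 + 2/3 = 107/3

107/3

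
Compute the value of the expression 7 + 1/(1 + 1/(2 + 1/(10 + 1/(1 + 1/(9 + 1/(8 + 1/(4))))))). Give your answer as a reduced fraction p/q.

Start with 4.
8 + 1/(4/1) = 8 + 1/4 = 33/4
9 + 1/(33/4) = 9 + 4/33 = 301/33
1 + 1/(301/33) = 1 + 33/301 = 334/301
10 + 1/(334/301) = 10 + 301/334 = 3641/334
2 + 1/(3641/334) = 2 + 334/3641 = 7616/3641
1 + 1/(7616/3641) = 1 + 3641/7616 = 11257/7616
7 + 1/(11257/7616) = 7 + 7616/11257 = 86415/11257

86415/11257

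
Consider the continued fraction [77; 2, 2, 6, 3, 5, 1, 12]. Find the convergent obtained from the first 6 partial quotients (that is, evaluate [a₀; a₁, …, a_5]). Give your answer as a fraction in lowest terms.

a_0 = 77: 77/1
a_1 = 2: 155/2
a_2 = 2: 387/5
a_3 = 6: 2477/32
a_4 = 3: 7818/101
a_5 = 5: 41567/537

41567/537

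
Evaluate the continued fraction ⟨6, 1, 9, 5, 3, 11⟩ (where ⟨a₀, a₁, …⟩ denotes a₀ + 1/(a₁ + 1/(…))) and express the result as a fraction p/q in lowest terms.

a_0 = 6: 6/1
a_1 = 1: 7/1
a_2 = 9: 69/10
a_3 = 5: 352/51
a_4 = 3: 1125/163
a_5 = 11: 12727/1844

12727/1844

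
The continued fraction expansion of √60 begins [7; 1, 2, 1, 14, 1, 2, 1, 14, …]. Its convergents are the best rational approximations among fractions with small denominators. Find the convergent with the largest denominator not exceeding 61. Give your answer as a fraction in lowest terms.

List convergents until the denominator exceeds the bound:
a_0 = 7: 7/1  (≤ bound)
a_1 = 1: 8/1  (≤ bound)
a_2 = 2: 23/3  (≤ bound)
a_3 = 1: 31/4  (≤ bound)
a_4 = 14: 457/59  (≤ bound)
a_5 = 1: 488/63  (> 61, stop)

457/59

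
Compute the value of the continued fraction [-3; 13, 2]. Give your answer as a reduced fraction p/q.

Use the convergent recurrence hₖ = aₖ·hₖ₋₁ + hₖ₋₂ (and likewise for the denominators kₖ):
a_0 = -3: -3/1
a_1 = 13: -38/13
a_2 = 2: -79/27

-79/27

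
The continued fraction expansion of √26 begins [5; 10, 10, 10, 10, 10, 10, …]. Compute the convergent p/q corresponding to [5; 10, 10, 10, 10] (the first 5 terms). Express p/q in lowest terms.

52525/10301

Build up convergents one term at a time:
a_0 = 5: 5/1
a_1 = 10: 51/10
a_2 = 10: 515/101
a_3 = 10: 5201/1020
a_4 = 10: 52525/10301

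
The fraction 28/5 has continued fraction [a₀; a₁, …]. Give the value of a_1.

28 ÷ 5 → quotient 5, remainder 3
5 ÷ 3 → quotient 1, remainder 2

1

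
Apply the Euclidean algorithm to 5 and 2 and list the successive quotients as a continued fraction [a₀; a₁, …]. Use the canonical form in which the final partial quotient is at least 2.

[2; 2]

Apply division with remainder until the remainder is 0:
⌊5/2⌋ = 2, remainder 1
⌊2/1⌋ = 2, remainder 0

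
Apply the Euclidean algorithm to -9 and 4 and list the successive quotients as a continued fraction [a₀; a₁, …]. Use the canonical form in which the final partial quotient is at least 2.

Run the Euclidean algorithm, recording each quotient:
-9 = -3·4 + 3, so a_0 = -3
4 = 1·3 + 1, so a_1 = 1
3 = 3·1 + 0, so a_2 = 3

[-3; 1, 3]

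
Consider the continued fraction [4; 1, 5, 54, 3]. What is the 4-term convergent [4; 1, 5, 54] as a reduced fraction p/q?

1571/325

a_0 = 4: 4/1
a_1 = 1: 5/1
a_2 = 5: 29/6
a_3 = 54: 1571/325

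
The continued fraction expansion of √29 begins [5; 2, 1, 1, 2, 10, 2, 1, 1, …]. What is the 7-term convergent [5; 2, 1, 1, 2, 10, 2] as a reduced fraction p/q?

1524/283

a_0 = 5: 5/1
a_1 = 2: 11/2
a_2 = 1: 16/3
a_3 = 1: 27/5
a_4 = 2: 70/13
a_5 = 10: 727/135
a_6 = 2: 1524/283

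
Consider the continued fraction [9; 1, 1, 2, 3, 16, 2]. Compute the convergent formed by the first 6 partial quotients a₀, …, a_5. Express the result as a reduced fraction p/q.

a_0 = 9: 9/1
a_1 = 1: 10/1
a_2 = 1: 19/2
a_3 = 2: 48/5
a_4 = 3: 163/17
a_5 = 16: 2656/277

2656/277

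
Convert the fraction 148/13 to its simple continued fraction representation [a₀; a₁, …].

[11; 2, 1, 1, 2]

Repeatedly divide and take the remainder:
⌊148/13⌋ = 11, remainder 5
⌊13/5⌋ = 2, remainder 3
⌊5/3⌋ = 1, remainder 2
⌊3/2⌋ = 1, remainder 1
⌊2/1⌋ = 2, remainder 0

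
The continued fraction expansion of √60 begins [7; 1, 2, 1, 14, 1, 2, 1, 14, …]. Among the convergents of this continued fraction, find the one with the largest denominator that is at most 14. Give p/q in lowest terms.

a_0 = 7: 7/1  (≤ bound)
a_1 = 1: 8/1  (≤ bound)
a_2 = 2: 23/3  (≤ bound)
a_3 = 1: 31/4  (≤ bound)
a_4 = 14: 457/59  (> 14, stop)

31/4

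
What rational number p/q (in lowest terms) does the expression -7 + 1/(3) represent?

-20/3

Start with 3.
-7 + 1/(3/1) = -7 + 1/3 = -20/3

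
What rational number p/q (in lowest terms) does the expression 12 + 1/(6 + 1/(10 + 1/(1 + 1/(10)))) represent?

a_0 = 12: 12/1
a_1 = 6: 73/6
a_2 = 10: 742/61
a_3 = 1: 815/67
a_4 = 10: 8892/731

8892/731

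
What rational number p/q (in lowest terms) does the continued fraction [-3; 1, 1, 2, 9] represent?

-113/47

Start with 9.
2 + 1/(9/1) = 2 + 1/9 = 19/9
1 + 1/(19/9) = 1 + 9/19 = 28/19
1 + 1/(28/19) = 1 + 19/28 = 47/28
-3 + 1/(47/28) = -3 + 28/47 = -113/47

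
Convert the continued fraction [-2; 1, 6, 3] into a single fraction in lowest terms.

Start with 3.
6 + 1/(3/1) = 6 + 1/3 = 19/3
1 + 1/(19/3) = 1 + 3/19 = 22/19
-2 + 1/(22/19) = -2 + 19/22 = -25/22

-25/22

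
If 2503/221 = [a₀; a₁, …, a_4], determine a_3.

2

Apply division with remainder until the remainder is 0:
⌊2503/221⌋ = 11, remainder 72
⌊221/72⌋ = 3, remainder 5
⌊72/5⌋ = 14, remainder 2
⌊5/2⌋ = 2, remainder 1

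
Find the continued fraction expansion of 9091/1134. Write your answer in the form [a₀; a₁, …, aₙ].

[8; 59, 1, 2, 6]

9091 = 8·1134 + 19, so a_0 = 8
1134 = 59·19 + 13, so a_1 = 59
19 = 1·13 + 6, so a_2 = 1
13 = 2·6 + 1, so a_3 = 2
6 = 6·1 + 0, so a_4 = 6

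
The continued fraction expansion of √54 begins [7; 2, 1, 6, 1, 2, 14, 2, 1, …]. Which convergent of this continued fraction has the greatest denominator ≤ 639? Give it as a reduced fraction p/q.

a_0 = 7: 7/1  (≤ bound)
a_1 = 2: 15/2  (≤ bound)
a_2 = 1: 22/3  (≤ bound)
a_3 = 6: 147/20  (≤ bound)
a_4 = 1: 169/23  (≤ bound)
a_5 = 2: 485/66  (≤ bound)
a_6 = 14: 6959/947  (> 639, stop)

485/66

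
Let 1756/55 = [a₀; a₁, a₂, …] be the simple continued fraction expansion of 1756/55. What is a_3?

⌊1756/55⌋ = 31, remainder 51
⌊55/51⌋ = 1, remainder 4
⌊51/4⌋ = 12, remainder 3
⌊4/3⌋ = 1, remainder 1

1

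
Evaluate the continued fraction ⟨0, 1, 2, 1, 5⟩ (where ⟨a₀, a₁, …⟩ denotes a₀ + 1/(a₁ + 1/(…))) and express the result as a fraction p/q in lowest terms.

Start with 5.
1 + 1/(5/1) = 1 + 1/5 = 6/5
2 + 1/(6/5) = 2 + 5/6 = 17/6
1 + 1/(17/6) = 1 + 6/17 = 23/17
0 + 1/(23/17) = 0 + 17/23 = 17/23

17/23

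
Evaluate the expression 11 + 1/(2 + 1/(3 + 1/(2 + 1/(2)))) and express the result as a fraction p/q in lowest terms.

446/39

Start with 2.
2 + 1/(2/1) = 2 + 1/2 = 5/2
3 + 1/(5/2) = 3 + 2/5 = 17/5
2 + 1/(17/5) = 2 + 5/17 = 39/17
11 + 1/(39/17) = 11 + 17/39 = 446/39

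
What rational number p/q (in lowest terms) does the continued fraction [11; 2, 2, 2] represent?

137/12

Compute successive convergents:
a_0 = 11: 11/1
a_1 = 2: 23/2
a_2 = 2: 57/5
a_3 = 2: 137/12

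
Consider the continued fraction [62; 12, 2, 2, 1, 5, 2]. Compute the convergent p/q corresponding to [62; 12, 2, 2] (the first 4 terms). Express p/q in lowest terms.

3849/62

Start with 2.
2 + 1/(2/1) = 2 + 1/2 = 5/2
12 + 1/(5/2) = 12 + 2/5 = 62/5
62 + 1/(62/5) = 62 + 5/62 = 3849/62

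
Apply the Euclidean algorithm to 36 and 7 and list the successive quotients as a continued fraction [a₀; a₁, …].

Run the Euclidean algorithm, recording each quotient:
36 ÷ 7 → quotient 5, remainder 1
7 ÷ 1 → quotient 7, remainder 0

[5; 7]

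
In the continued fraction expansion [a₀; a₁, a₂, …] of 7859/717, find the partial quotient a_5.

1

⌊7859/717⌋ = 10, remainder 689
⌊717/689⌋ = 1, remainder 28
⌊689/28⌋ = 24, remainder 17
⌊28/17⌋ = 1, remainder 11
⌊17/11⌋ = 1, remainder 6
⌊11/6⌋ = 1, remainder 5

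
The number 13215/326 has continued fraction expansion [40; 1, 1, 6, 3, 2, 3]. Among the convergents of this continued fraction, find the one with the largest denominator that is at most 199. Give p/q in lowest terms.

a_0 = 40: 40/1  (≤ bound)
a_1 = 1: 41/1  (≤ bound)
a_2 = 1: 81/2  (≤ bound)
a_3 = 6: 527/13  (≤ bound)
a_4 = 3: 1662/41  (≤ bound)
a_5 = 2: 3851/95  (≤ bound)
a_6 = 3: 13215/326  (> 199, stop)

3851/95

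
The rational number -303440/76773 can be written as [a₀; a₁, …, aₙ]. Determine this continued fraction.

[-4; 21, 45, 11, 1, 1, 3]

-303440 = -4·76773 + 3652, so a_0 = -4
76773 = 21·3652 + 81, so a_1 = 21
3652 = 45·81 + 7, so a_2 = 45
81 = 11·7 + 4, so a_3 = 11
7 = 1·4 + 3, so a_4 = 1
4 = 1·3 + 1, so a_5 = 1
3 = 3·1 + 0, so a_6 = 3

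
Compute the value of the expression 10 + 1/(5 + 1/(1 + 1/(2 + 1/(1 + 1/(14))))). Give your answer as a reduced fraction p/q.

3449/339

a_0 = 10: 10/1
a_1 = 5: 51/5
a_2 = 1: 61/6
a_3 = 2: 173/17
a_4 = 1: 234/23
a_5 = 14: 3449/339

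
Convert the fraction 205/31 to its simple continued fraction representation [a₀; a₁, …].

Run the Euclidean algorithm, recording each quotient:
⌊205/31⌋ = 6, remainder 19
⌊31/19⌋ = 1, remainder 12
⌊19/12⌋ = 1, remainder 7
⌊12/7⌋ = 1, remainder 5
⌊7/5⌋ = 1, remainder 2
⌊5/2⌋ = 2, remainder 1
⌊2/1⌋ = 2, remainder 0

[6; 1, 1, 1, 1, 2, 2]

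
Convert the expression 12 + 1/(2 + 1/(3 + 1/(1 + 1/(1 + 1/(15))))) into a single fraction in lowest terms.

Start with 15.
1 + 1/(15/1) = 1 + 1/15 = 16/15
1 + 1/(16/15) = 1 + 15/16 = 31/16
3 + 1/(31/16) = 3 + 16/31 = 109/31
2 + 1/(109/31) = 2 + 31/109 = 249/109
12 + 1/(249/109) = 12 + 109/249 = 3097/249

3097/249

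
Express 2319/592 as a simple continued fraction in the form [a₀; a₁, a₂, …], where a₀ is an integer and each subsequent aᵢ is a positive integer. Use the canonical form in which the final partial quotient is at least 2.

[3; 1, 11, 12, 4]

Repeatedly divide and take the remainder:
2319 ÷ 592 → quotient 3, remainder 543
592 ÷ 543 → quotient 1, remainder 49
543 ÷ 49 → quotient 11, remainder 4
49 ÷ 4 → quotient 12, remainder 1
4 ÷ 1 → quotient 4, remainder 0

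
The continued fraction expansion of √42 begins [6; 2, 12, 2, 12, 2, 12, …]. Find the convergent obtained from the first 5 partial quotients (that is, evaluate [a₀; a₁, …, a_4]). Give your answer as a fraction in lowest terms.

Start with 12.
2 + 1/(12/1) = 2 + 1/12 = 25/12
12 + 1/(25/12) = 12 + 12/25 = 312/25
2 + 1/(312/25) = 2 + 25/312 = 649/312
6 + 1/(649/312) = 6 + 312/649 = 4206/649

4206/649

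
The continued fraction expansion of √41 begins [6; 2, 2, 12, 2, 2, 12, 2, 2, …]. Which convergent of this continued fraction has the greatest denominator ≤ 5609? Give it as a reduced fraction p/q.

List convergents until the denominator exceeds the bound:
a_0 = 6: 6/1  (≤ bound)
a_1 = 2: 13/2  (≤ bound)
a_2 = 2: 32/5  (≤ bound)
a_3 = 12: 397/62  (≤ bound)
a_4 = 2: 826/129  (≤ bound)
a_5 = 2: 2049/320  (≤ bound)
a_6 = 12: 25414/3969  (≤ bound)
a_7 = 2: 52877/8258  (> 5609, stop)

25414/3969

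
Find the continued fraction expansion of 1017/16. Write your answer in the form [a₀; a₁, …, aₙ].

[63; 1, 1, 3, 2]

Apply division with remainder until the remainder is 0:
1017 = 63·16 + 9, so a_0 = 63
16 = 1·9 + 7, so a_1 = 1
9 = 1·7 + 2, so a_2 = 1
7 = 3·2 + 1, so a_3 = 3
2 = 2·1 + 0, so a_4 = 2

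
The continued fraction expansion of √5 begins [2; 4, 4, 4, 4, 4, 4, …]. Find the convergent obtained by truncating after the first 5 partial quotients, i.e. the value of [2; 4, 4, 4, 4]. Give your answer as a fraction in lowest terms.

682/305

Start with 4.
4 + 1/(4/1) = 4 + 1/4 = 17/4
4 + 1/(17/4) = 4 + 4/17 = 72/17
4 + 1/(72/17) = 4 + 17/72 = 305/72
2 + 1/(305/72) = 2 + 72/305 = 682/305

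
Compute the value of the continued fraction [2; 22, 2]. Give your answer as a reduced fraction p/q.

92/45

Start with 2.
22 + 1/(2/1) = 22 + 1/2 = 45/2
2 + 1/(45/2) = 2 + 2/45 = 92/45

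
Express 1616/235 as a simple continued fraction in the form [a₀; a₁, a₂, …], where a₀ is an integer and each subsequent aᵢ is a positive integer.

Run the Euclidean algorithm, recording each quotient:
1616 ÷ 235 → quotient 6, remainder 206
235 ÷ 206 → quotient 1, remainder 29
206 ÷ 29 → quotient 7, remainder 3
29 ÷ 3 → quotient 9, remainder 2
3 ÷ 2 → quotient 1, remainder 1
2 ÷ 1 → quotient 2, remainder 0

[6; 1, 7, 9, 1, 2]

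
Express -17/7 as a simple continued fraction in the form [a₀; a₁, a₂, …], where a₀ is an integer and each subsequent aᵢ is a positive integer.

[-3; 1, 1, 3]

Repeatedly divide and take the remainder:
⌊-17/7⌋ = -3, remainder 4
⌊7/4⌋ = 1, remainder 3
⌊4/3⌋ = 1, remainder 1
⌊3/1⌋ = 3, remainder 0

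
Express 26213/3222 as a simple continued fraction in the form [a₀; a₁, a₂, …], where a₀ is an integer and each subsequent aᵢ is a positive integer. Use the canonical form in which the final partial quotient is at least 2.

Run the Euclidean algorithm, recording each quotient:
26213 ÷ 3222 → quotient 8, remainder 437
3222 ÷ 437 → quotient 7, remainder 163
437 ÷ 163 → quotient 2, remainder 111
163 ÷ 111 → quotient 1, remainder 52
111 ÷ 52 → quotient 2, remainder 7
52 ÷ 7 → quotient 7, remainder 3
7 ÷ 3 → quotient 2, remainder 1
3 ÷ 1 → quotient 3, remainder 0

[8; 7, 2, 1, 2, 7, 2, 3]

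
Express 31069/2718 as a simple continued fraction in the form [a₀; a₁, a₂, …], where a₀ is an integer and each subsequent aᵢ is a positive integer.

[11; 2, 3, 8, 1, 2, 1, 10]

Repeatedly divide and take the remainder:
31069 = 11·2718 + 1171, so a_0 = 11
2718 = 2·1171 + 376, so a_1 = 2
1171 = 3·376 + 43, so a_2 = 3
376 = 8·43 + 32, so a_3 = 8
43 = 1·32 + 11, so a_4 = 1
32 = 2·11 + 10, so a_5 = 2
11 = 1·10 + 1, so a_6 = 1
10 = 10·1 + 0, so a_7 = 10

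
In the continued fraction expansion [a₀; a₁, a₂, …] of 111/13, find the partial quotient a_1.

1

Run the Euclidean algorithm, recording each quotient:
111 = 8·13 + 7, so a_0 = 8
13 = 1·7 + 6, so a_1 = 1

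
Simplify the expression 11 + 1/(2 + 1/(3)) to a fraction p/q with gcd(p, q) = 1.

Start with 3.
2 + 1/(3/1) = 2 + 1/3 = 7/3
11 + 1/(7/3) = 11 + 3/7 = 80/7

80/7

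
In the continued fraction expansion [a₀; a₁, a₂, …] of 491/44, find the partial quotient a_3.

2

491 ÷ 44 → quotient 11, remainder 7
44 ÷ 7 → quotient 6, remainder 2
7 ÷ 2 → quotient 3, remainder 1
2 ÷ 1 → quotient 2, remainder 0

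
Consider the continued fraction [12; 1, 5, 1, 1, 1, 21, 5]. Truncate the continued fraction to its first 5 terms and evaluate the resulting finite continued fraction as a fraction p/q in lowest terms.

Build up convergents one term at a time:
a_0 = 12: 12/1
a_1 = 1: 13/1
a_2 = 5: 77/6
a_3 = 1: 90/7
a_4 = 1: 167/13

167/13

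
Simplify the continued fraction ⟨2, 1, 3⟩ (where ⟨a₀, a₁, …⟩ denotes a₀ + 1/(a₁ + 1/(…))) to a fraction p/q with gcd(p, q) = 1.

Start with 3.
1 + 1/(3/1) = 1 + 1/3 = 4/3
2 + 1/(4/3) = 2 + 3/4 = 11/4

11/4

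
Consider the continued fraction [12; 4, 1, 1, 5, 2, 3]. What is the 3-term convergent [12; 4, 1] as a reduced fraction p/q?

a_0 = 12: 12/1
a_1 = 4: 49/4
a_2 = 1: 61/5

61/5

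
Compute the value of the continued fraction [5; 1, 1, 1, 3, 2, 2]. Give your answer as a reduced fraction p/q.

Start with 2.
2 + 1/(2/1) = 2 + 1/2 = 5/2
3 + 1/(5/2) = 3 + 2/5 = 17/5
1 + 1/(17/5) = 1 + 5/17 = 22/17
1 + 1/(22/17) = 1 + 17/22 = 39/22
1 + 1/(39/22) = 1 + 22/39 = 61/39
5 + 1/(61/39) = 5 + 39/61 = 344/61

344/61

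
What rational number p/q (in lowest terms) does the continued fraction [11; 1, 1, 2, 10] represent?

603/52

Build up convergents one term at a time:
a_0 = 11: 11/1
a_1 = 1: 12/1
a_2 = 1: 23/2
a_3 = 2: 58/5
a_4 = 10: 603/52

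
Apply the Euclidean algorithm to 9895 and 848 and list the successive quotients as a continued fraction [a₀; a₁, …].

Repeatedly divide and take the remainder:
9895 = 11·848 + 567, so a_0 = 11
848 = 1·567 + 281, so a_1 = 1
567 = 2·281 + 5, so a_2 = 2
281 = 56·5 + 1, so a_3 = 56
5 = 5·1 + 0, so a_4 = 5

[11; 1, 2, 56, 5]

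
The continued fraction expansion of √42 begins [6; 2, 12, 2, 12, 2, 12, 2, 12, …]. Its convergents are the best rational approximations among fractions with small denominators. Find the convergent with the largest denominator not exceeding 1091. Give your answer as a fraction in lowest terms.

a_0 = 6: 6/1  (≤ bound)
a_1 = 2: 13/2  (≤ bound)
a_2 = 12: 162/25  (≤ bound)
a_3 = 2: 337/52  (≤ bound)
a_4 = 12: 4206/649  (≤ bound)
a_5 = 2: 8749/1350  (> 1091, stop)

4206/649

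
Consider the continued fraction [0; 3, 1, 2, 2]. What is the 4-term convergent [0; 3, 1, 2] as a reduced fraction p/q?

3/11

Start with 2.
1 + 1/(2/1) = 1 + 1/2 = 3/2
3 + 1/(3/2) = 3 + 2/3 = 11/3
0 + 1/(11/3) = 0 + 3/11 = 3/11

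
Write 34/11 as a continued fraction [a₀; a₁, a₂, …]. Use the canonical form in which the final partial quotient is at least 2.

Run the Euclidean algorithm, recording each quotient:
⌊34/11⌋ = 3, remainder 1
⌊11/1⌋ = 11, remainder 0

[3; 11]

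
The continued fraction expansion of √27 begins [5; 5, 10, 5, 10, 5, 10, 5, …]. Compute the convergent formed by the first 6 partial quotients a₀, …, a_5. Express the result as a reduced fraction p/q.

a_0 = 5: 5/1
a_1 = 5: 26/5
a_2 = 10: 265/51
a_3 = 5: 1351/260
a_4 = 10: 13775/2651
a_5 = 5: 70226/13515

70226/13515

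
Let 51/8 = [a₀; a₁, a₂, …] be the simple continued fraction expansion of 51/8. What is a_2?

1

51 ÷ 8 → quotient 6, remainder 3
8 ÷ 3 → quotient 2, remainder 2
3 ÷ 2 → quotient 1, remainder 1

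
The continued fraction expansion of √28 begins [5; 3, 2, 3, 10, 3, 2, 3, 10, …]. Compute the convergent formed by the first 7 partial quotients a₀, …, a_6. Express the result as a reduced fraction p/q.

Work from the innermost term outward:
Start with 2.
3 + 1/(2/1) = 3 + 1/2 = 7/2
10 + 1/(7/2) = 10 + 2/7 = 72/7
3 + 1/(72/7) = 3 + 7/72 = 223/72
2 + 1/(223/72) = 2 + 72/223 = 518/223
3 + 1/(518/223) = 3 + 223/518 = 1777/518
5 + 1/(1777/518) = 5 + 518/1777 = 9403/1777

9403/1777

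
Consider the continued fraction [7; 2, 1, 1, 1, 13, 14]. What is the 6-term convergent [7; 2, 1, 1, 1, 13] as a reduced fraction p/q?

Start with 13.
1 + 1/(13/1) = 1 + 1/13 = 14/13
1 + 1/(14/13) = 1 + 13/14 = 27/14
1 + 1/(27/14) = 1 + 14/27 = 41/27
2 + 1/(41/27) = 2 + 27/41 = 109/41
7 + 1/(109/41) = 7 + 41/109 = 804/109

804/109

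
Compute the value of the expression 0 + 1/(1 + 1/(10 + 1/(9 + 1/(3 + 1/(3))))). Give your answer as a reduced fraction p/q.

a_0 = 0: 0/1
a_1 = 1: 1/1
a_2 = 10: 10/11
a_3 = 9: 91/100
a_4 = 3: 283/311
a_5 = 3: 940/1033

940/1033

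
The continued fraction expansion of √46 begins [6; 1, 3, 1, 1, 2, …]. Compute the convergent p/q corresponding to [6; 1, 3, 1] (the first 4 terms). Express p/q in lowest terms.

34/5

a_0 = 6: 6/1
a_1 = 1: 7/1
a_2 = 3: 27/4
a_3 = 1: 34/5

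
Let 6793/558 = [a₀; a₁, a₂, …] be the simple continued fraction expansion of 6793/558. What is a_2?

6793 ÷ 558 → quotient 12, remainder 97
558 ÷ 97 → quotient 5, remainder 73
97 ÷ 73 → quotient 1, remainder 24

1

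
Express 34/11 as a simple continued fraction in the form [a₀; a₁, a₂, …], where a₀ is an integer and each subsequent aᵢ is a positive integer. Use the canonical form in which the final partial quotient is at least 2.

34 = 3·11 + 1, so a_0 = 3
11 = 11·1 + 0, so a_1 = 11

[3; 11]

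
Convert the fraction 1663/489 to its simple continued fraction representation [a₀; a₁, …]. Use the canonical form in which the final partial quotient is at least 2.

[3; 2, 2, 48, 2]

Run the Euclidean algorithm, recording each quotient:
1663 ÷ 489 → quotient 3, remainder 196
489 ÷ 196 → quotient 2, remainder 97
196 ÷ 97 → quotient 2, remainder 2
97 ÷ 2 → quotient 48, remainder 1
2 ÷ 1 → quotient 2, remainder 0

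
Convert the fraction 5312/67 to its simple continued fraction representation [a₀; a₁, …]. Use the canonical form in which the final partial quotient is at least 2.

⌊5312/67⌋ = 79, remainder 19
⌊67/19⌋ = 3, remainder 10
⌊19/10⌋ = 1, remainder 9
⌊10/9⌋ = 1, remainder 1
⌊9/1⌋ = 9, remainder 0

[79; 3, 1, 1, 9]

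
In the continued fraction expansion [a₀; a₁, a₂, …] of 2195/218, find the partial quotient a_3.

Apply division with remainder until the remainder is 0:
2195 ÷ 218 → quotient 10, remainder 15
218 ÷ 15 → quotient 14, remainder 8
15 ÷ 8 → quotient 1, remainder 7
8 ÷ 7 → quotient 1, remainder 1

1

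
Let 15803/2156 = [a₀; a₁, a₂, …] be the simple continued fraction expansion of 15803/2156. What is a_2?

30

Run the Euclidean algorithm, recording each quotient:
⌊15803/2156⌋ = 7, remainder 711
⌊2156/711⌋ = 3, remainder 23
⌊711/23⌋ = 30, remainder 21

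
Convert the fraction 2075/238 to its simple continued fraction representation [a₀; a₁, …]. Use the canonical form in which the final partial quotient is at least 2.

[8; 1, 2, 1, 1, 4, 3, 2]

Apply division with remainder until the remainder is 0:
2075 = 8·238 + 171, so a_0 = 8
238 = 1·171 + 67, so a_1 = 1
171 = 2·67 + 37, so a_2 = 2
67 = 1·37 + 30, so a_3 = 1
37 = 1·30 + 7, so a_4 = 1
30 = 4·7 + 2, so a_5 = 4
7 = 3·2 + 1, so a_6 = 3
2 = 2·1 + 0, so a_7 = 2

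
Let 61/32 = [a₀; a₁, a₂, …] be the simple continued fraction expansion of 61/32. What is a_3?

1

61 = 1·32 + 29, so a_0 = 1
32 = 1·29 + 3, so a_1 = 1
29 = 9·3 + 2, so a_2 = 9
3 = 1·2 + 1, so a_3 = 1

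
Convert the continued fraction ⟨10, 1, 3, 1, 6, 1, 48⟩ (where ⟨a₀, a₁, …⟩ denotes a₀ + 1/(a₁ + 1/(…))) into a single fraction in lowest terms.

20575/1906

Compute successive convergents:
a_0 = 10: 10/1
a_1 = 1: 11/1
a_2 = 3: 43/4
a_3 = 1: 54/5
a_4 = 6: 367/34
a_5 = 1: 421/39
a_6 = 48: 20575/1906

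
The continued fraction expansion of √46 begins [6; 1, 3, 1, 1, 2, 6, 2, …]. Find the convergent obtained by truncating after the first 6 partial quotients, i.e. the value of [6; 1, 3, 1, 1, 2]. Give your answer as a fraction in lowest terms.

Build up convergents one term at a time:
a_0 = 6: 6/1
a_1 = 1: 7/1
a_2 = 3: 27/4
a_3 = 1: 34/5
a_4 = 1: 61/9
a_5 = 2: 156/23

156/23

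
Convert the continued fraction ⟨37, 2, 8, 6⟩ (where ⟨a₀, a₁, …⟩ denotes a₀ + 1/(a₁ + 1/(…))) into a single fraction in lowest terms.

a_0 = 37: 37/1
a_1 = 2: 75/2
a_2 = 8: 637/17
a_3 = 6: 3897/104

3897/104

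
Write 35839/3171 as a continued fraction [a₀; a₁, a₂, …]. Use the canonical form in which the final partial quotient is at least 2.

[11; 3, 3, 4, 2, 3, 4, 2]

35839 ÷ 3171 → quotient 11, remainder 958
3171 ÷ 958 → quotient 3, remainder 297
958 ÷ 297 → quotient 3, remainder 67
297 ÷ 67 → quotient 4, remainder 29
67 ÷ 29 → quotient 2, remainder 9
29 ÷ 9 → quotient 3, remainder 2
9 ÷ 2 → quotient 4, remainder 1
2 ÷ 1 → quotient 2, remainder 0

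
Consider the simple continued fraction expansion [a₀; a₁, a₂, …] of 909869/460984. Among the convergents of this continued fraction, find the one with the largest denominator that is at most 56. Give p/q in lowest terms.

75/38

a_0 = 1: 1/1  (≤ bound)
a_1 = 1: 2/1  (≤ bound)
a_2 = 37: 75/38  (≤ bound)
a_3 = 9: 677/343  (> 56, stop)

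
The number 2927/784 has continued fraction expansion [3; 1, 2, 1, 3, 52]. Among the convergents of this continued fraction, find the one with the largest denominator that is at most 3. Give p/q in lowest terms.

List convergents until the denominator exceeds the bound:
a_0 = 3: 3/1  (≤ bound)
a_1 = 1: 4/1  (≤ bound)
a_2 = 2: 11/3  (≤ bound)
a_3 = 1: 15/4  (> 3, stop)

11/3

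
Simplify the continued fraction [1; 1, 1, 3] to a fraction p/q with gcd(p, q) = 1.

a_0 = 1: 1/1
a_1 = 1: 2/1
a_2 = 1: 3/2
a_3 = 3: 11/7

11/7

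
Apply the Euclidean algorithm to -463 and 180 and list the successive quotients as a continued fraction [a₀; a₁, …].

[-3; 2, 2, 1, 25]

-463 ÷ 180 → quotient -3, remainder 77
180 ÷ 77 → quotient 2, remainder 26
77 ÷ 26 → quotient 2, remainder 25
26 ÷ 25 → quotient 1, remainder 1
25 ÷ 1 → quotient 25, remainder 0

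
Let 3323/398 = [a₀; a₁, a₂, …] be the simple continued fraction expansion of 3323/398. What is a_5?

Run the Euclidean algorithm, recording each quotient:
⌊3323/398⌋ = 8, remainder 139
⌊398/139⌋ = 2, remainder 120
⌊139/120⌋ = 1, remainder 19
⌊120/19⌋ = 6, remainder 6
⌊19/6⌋ = 3, remainder 1
⌊6/1⌋ = 6, remainder 0

6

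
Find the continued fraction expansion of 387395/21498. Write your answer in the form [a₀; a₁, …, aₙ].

387395 ÷ 21498 → quotient 18, remainder 431
21498 ÷ 431 → quotient 49, remainder 379
431 ÷ 379 → quotient 1, remainder 52
379 ÷ 52 → quotient 7, remainder 15
52 ÷ 15 → quotient 3, remainder 7
15 ÷ 7 → quotient 2, remainder 1
7 ÷ 1 → quotient 7, remainder 0

[18; 49, 1, 7, 3, 2, 7]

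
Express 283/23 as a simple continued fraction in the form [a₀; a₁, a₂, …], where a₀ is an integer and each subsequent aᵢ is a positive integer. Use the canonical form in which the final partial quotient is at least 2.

[12; 3, 3, 2]

Apply division with remainder until the remainder is 0:
283 = 12·23 + 7, so a_0 = 12
23 = 3·7 + 2, so a_1 = 3
7 = 3·2 + 1, so a_2 = 3
2 = 2·1 + 0, so a_3 = 2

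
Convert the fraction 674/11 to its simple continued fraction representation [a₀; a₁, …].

674 ÷ 11 → quotient 61, remainder 3
11 ÷ 3 → quotient 3, remainder 2
3 ÷ 2 → quotient 1, remainder 1
2 ÷ 1 → quotient 2, remainder 0

[61; 3, 1, 2]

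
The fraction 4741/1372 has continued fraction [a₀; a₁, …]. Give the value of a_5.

⌊4741/1372⌋ = 3, remainder 625
⌊1372/625⌋ = 2, remainder 122
⌊625/122⌋ = 5, remainder 15
⌊122/15⌋ = 8, remainder 2
⌊15/2⌋ = 7, remainder 1
⌊2/1⌋ = 2, remainder 0

2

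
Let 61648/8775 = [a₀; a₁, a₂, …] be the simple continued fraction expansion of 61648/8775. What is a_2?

Repeatedly divide and take the remainder:
61648 ÷ 8775 → quotient 7, remainder 223
8775 ÷ 223 → quotient 39, remainder 78
223 ÷ 78 → quotient 2, remainder 67

2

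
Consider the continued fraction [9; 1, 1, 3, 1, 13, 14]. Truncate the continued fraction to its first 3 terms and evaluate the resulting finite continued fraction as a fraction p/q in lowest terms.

19/2

Start with 1.
1 + 1/(1/1) = 1 + 1/1 = 2/1
9 + 1/(2/1) = 9 + 1/2 = 19/2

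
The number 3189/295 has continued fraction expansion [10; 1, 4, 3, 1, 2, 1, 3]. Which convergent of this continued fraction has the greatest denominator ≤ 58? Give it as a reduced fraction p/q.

List convergents until the denominator exceeds the bound:
a_0 = 10: 10/1  (≤ bound)
a_1 = 1: 11/1  (≤ bound)
a_2 = 4: 54/5  (≤ bound)
a_3 = 3: 173/16  (≤ bound)
a_4 = 1: 227/21  (≤ bound)
a_5 = 2: 627/58  (≤ bound)
a_6 = 1: 854/79  (> 58, stop)

627/58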